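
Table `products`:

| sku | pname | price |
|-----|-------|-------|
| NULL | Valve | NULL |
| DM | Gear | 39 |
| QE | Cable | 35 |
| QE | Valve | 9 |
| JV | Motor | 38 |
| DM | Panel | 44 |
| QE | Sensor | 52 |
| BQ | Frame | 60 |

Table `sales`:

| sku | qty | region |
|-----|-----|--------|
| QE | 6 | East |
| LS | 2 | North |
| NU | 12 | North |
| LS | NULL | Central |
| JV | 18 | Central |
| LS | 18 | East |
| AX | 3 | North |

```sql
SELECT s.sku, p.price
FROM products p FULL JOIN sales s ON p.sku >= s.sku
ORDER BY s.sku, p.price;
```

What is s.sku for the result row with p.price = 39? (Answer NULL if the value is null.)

FULL OUTER JOIN keeps every row from both sides; unmatched rows get NULL for the other side's columns.
Matching on p.sku >= s.sku. A NULL in a compared column never satisfies the condition.
- p (sku=NULL) has no partner → padded with NULL.
- p (sku=DM) pairs with 1 row(s) of s.
- p (sku=QE) pairs with 7 row(s) of s.
- p (sku=QE) pairs with 7 row(s) of s.
- p (sku=JV) pairs with 2 row(s) of s.
- p (sku=DM) pairs with 1 row(s) of s.
- p (sku=QE) pairs with 7 row(s) of s.
- p (sku=BQ) pairs with 1 row(s) of s.

AX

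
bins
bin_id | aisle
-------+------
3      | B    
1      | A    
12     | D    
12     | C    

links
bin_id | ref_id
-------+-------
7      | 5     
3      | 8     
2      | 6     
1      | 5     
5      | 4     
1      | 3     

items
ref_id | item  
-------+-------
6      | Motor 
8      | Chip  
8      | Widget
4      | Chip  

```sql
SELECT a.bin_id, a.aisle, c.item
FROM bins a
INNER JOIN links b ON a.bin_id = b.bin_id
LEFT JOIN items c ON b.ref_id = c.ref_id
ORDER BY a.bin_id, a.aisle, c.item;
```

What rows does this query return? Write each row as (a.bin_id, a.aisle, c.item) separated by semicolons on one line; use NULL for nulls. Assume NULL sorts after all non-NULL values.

(1, A, NULL); (1, A, NULL); (3, B, Chip); (3, B, Widget)

Evaluate left to right. First `bins a INNER JOIN links b` on bin_id: 3 row(s).
Then LEFT JOIN `items c` on ref_id: each of those 3 rows is kept; rows whose b.ref_id has no match in c get NULL for c's columns.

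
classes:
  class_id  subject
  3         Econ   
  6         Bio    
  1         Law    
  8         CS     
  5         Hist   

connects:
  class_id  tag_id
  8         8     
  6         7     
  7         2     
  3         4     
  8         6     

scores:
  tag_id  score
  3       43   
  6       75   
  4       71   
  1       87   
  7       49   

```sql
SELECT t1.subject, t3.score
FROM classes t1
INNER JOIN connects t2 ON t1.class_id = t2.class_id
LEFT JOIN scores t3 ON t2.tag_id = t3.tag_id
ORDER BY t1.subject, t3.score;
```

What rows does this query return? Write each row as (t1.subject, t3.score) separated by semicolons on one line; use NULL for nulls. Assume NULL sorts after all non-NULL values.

Evaluate left to right. First `classes t1 INNER JOIN connects t2` on class_id: 4 row(s).
Then LEFT JOIN `scores t3` on tag_id: each of those 4 rows is kept; rows whose t2.tag_id has no match in t3 get NULL for t3's columns.

(Bio, 49); (CS, 75); (CS, NULL); (Econ, 71)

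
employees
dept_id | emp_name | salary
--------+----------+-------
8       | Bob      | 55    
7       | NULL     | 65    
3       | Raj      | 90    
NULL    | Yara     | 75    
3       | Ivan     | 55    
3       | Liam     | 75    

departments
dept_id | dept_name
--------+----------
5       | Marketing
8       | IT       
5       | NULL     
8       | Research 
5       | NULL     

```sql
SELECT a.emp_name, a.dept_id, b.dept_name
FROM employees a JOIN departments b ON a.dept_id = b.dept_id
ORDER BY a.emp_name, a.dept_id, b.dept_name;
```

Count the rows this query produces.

2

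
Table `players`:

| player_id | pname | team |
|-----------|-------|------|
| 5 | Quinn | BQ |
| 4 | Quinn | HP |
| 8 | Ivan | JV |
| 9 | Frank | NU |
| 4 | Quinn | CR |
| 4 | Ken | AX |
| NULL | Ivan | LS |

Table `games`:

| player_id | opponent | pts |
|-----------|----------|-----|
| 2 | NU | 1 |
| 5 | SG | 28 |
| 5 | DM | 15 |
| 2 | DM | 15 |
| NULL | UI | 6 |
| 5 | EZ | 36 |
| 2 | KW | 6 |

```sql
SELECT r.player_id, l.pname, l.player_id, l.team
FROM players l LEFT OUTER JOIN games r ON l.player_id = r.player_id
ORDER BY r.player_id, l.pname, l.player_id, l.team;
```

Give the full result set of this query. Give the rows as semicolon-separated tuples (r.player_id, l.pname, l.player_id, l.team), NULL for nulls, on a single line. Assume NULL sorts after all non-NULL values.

LEFT JOIN keeps every row from `players`; unmatched rows get NULL for `games`'s columns.
Matching on l.player_id = r.player_id. A NULL in a compared column never satisfies the condition.
Matched pairs: 3; unmatched l rows kept: 6.

(5, Quinn, 5, BQ); (5, Quinn, 5, BQ); (5, Quinn, 5, BQ); (NULL, Frank, 9, NU); (NULL, Ivan, 8, JV); (NULL, Ivan, NULL, LS); (NULL, Ken, 4, AX); (NULL, Quinn, 4, CR); (NULL, Quinn, 4, HP)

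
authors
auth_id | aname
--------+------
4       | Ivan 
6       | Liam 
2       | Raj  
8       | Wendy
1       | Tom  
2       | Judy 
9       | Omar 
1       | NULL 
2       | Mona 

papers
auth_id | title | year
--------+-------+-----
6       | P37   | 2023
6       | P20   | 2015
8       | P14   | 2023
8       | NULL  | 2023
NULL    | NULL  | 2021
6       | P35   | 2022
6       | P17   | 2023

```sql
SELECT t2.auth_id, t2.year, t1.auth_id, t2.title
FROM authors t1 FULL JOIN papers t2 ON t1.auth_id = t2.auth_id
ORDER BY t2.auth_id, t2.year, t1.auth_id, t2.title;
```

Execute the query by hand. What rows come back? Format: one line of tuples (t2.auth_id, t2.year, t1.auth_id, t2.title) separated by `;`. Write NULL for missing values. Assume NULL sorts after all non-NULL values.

FULL OUTER JOIN keeps every row from both sides; unmatched rows get NULL for the other side's columns.
Matching on t1.auth_id = t2.auth_id. A NULL in a compared column never satisfies the condition.
- t1 (auth_id=4) has no partner → padded with NULL.
- t1 (auth_id=6) pairs with 4 row(s) of t2.
- t1 (auth_id=2) has no partner → padded with NULL.
- t1 (auth_id=8) pairs with 2 row(s) of t2.
- t1 (auth_id=1) has no partner → padded with NULL.
- t1 (auth_id=2) has no partner → padded with NULL.
- t1 (auth_id=9) has no partner → padded with NULL.
- t1 (auth_id=1) has no partner → padded with NULL.
- t1 (auth_id=2) has no partner → padded with NULL.
- 1 t2 row(s) had no t1 match → kept, t1 columns NULL.

(6, 2015, 6, P20); (6, 2022, 6, P35); (6, 2023, 6, P17); (6, 2023, 6, P37); (8, 2023, 8, P14); (8, 2023, 8, NULL); (NULL, 2021, NULL, NULL); (NULL, NULL, 1, NULL); (NULL, NULL, 1, NULL); (NULL, NULL, 2, NULL); (NULL, NULL, 2, NULL); (NULL, NULL, 2, NULL); (NULL, NULL, 4, NULL); (NULL, NULL, 9, NULL)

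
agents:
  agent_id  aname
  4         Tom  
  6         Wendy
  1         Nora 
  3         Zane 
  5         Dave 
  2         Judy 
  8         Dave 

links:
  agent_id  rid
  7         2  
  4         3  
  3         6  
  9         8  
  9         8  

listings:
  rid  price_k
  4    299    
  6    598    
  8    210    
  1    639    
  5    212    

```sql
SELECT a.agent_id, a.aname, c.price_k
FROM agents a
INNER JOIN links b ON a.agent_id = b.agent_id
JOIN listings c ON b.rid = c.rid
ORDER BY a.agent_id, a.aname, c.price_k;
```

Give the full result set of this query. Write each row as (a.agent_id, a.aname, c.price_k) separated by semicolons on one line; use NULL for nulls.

Joins associate left-to-right: agents INNER JOIN links on agent_id gives 2 intermediate row(s).
Then INNER JOIN `listings c` on rid: keep only rows whose b.rid appears in c.

(3, Zane, 598)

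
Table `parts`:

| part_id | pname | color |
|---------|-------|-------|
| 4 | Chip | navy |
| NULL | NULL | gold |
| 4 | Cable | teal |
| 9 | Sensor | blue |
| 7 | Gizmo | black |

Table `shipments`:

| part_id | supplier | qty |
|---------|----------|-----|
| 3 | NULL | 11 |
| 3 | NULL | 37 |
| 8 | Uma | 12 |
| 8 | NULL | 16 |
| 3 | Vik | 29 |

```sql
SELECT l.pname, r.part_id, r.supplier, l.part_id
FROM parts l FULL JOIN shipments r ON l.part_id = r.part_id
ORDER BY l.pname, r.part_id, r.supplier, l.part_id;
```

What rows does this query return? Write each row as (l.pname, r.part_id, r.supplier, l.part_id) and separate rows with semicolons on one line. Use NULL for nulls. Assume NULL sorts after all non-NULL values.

FULL OUTER JOIN keeps every row from both sides; unmatched rows get NULL for the other side's columns.
Matching on l.part_id = r.part_id. A NULL in a compared column never satisfies the condition.
- part_id=4: no r row matches, row kept with r columns NULL.
- part_id=NULL: no r row matches, row kept with r columns NULL.
- part_id=4: no r row matches, row kept with r columns NULL.
- part_id=9: no r row matches, row kept with r columns NULL.
- part_id=7: no r row matches, row kept with r columns NULL.
- plus 5 unmatched r row(s), each kept with NULL l columns.
After projecting and ordering:
l.pname | r.part_id | r.supplier | l.part_id
Cable | NULL | NULL | 4
Chip | NULL | NULL | 4
Gizmo | NULL | NULL | 7
Sensor | NULL | NULL | 9
NULL | 3 | Vik | NULL
NULL | 3 | NULL | NULL
NULL | 3 | NULL | NULL
NULL | 8 | Uma | NULL
NULL | 8 | NULL | NULL
NULL | NULL | NULL | NULL

(Cable, NULL, NULL, 4); (Chip, NULL, NULL, 4); (Gizmo, NULL, NULL, 7); (Sensor, NULL, NULL, 9); (NULL, 3, Vik, NULL); (NULL, 3, NULL, NULL); (NULL, 3, NULL, NULL); (NULL, 8, Uma, NULL); (NULL, 8, NULL, NULL); (NULL, NULL, NULL, NULL)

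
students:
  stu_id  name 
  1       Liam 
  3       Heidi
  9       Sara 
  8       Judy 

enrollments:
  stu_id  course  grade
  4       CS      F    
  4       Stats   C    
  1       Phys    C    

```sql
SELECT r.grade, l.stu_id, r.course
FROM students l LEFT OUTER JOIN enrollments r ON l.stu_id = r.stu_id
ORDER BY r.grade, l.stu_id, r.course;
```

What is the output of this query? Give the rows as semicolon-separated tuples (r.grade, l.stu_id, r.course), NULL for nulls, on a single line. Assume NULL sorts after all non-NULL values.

(C, 1, Phys); (NULL, 3, NULL); (NULL, 8, NULL); (NULL, 9, NULL)

LEFT JOIN keeps every row from `students`; unmatched rows get NULL for `enrollments`'s columns.
Matching on l.stu_id = r.stu_id.
- l[0] stu_id=1 → 1 match(es) in r → 1 row(s).
- l[1] stu_id=3 → no match; kept with NULLs on the r side.
- l[2] stu_id=9 → no match; kept with NULLs on the r side.
- l[3] stu_id=8 → no match; kept with NULLs on the r side.
After projecting and ordering:
r.grade | l.stu_id | r.course
C | 1 | Phys
NULL | 3 | NULL
NULL | 8 | NULL
NULL | 9 | NULL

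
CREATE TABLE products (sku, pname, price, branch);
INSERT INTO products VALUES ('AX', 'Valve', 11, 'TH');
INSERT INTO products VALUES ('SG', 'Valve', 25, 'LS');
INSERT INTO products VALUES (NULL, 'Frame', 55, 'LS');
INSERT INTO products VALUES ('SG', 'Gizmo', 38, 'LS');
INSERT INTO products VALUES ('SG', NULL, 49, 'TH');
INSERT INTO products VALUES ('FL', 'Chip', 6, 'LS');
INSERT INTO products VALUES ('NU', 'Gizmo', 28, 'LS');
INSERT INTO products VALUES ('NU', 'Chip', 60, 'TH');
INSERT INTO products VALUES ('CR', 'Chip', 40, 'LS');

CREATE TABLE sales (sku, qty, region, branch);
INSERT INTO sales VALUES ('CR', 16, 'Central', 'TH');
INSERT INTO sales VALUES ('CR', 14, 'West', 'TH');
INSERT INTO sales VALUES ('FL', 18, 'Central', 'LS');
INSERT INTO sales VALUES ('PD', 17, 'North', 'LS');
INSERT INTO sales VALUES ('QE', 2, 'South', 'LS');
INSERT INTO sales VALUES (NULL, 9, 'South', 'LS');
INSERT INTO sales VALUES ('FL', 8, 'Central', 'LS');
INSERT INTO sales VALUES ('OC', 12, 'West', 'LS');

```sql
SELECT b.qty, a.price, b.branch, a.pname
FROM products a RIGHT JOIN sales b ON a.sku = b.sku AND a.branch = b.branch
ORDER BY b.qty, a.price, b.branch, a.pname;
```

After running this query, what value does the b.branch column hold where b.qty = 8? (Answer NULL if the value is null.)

LS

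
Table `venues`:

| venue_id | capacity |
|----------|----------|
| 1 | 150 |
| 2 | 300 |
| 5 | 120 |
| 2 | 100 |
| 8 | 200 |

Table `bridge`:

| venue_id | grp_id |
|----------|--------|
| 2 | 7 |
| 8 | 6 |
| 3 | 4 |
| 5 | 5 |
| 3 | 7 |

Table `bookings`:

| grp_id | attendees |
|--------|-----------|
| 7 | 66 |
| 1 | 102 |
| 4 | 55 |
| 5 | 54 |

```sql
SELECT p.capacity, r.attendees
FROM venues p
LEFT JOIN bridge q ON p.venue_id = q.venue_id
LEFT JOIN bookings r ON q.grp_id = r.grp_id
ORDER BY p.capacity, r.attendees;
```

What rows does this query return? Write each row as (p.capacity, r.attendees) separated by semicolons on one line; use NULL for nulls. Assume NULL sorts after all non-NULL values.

Evaluate left to right. First `venues p LEFT JOIN bridge q` on venue_id: 5 row(s).
Then LEFT JOIN `bookings r` on grp_id: each of those 5 rows is kept; rows whose q.grp_id has no match in r get NULL for r's columns.

(100, 66); (120, 54); (150, NULL); (200, NULL); (300, 66)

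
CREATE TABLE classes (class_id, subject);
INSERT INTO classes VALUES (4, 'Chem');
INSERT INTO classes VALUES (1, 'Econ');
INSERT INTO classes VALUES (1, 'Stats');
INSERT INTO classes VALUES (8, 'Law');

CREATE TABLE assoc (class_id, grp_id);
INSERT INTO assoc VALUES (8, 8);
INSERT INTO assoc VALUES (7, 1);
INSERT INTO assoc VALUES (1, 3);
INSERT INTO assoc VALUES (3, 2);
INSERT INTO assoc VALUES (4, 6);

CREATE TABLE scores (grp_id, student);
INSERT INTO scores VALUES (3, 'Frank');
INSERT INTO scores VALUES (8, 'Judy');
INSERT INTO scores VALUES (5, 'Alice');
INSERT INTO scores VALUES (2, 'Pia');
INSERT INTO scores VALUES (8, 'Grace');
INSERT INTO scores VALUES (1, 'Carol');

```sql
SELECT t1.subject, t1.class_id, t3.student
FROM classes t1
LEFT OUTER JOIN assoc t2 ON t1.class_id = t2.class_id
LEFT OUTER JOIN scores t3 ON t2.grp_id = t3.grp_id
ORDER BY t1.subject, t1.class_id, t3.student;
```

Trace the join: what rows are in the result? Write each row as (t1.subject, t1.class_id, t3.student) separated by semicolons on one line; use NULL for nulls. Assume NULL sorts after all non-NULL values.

(Chem, 4, NULL); (Econ, 1, Frank); (Law, 8, Grace); (Law, 8, Judy); (Stats, 1, Frank)

Evaluate left to right. First `classes t1 LEFT JOIN assoc t2` on class_id: 4 row(s).
Then LEFT JOIN `scores t3` on grp_id: each of those 4 rows is kept; rows whose t2.grp_id has no match in t3 get NULL for t3's columns.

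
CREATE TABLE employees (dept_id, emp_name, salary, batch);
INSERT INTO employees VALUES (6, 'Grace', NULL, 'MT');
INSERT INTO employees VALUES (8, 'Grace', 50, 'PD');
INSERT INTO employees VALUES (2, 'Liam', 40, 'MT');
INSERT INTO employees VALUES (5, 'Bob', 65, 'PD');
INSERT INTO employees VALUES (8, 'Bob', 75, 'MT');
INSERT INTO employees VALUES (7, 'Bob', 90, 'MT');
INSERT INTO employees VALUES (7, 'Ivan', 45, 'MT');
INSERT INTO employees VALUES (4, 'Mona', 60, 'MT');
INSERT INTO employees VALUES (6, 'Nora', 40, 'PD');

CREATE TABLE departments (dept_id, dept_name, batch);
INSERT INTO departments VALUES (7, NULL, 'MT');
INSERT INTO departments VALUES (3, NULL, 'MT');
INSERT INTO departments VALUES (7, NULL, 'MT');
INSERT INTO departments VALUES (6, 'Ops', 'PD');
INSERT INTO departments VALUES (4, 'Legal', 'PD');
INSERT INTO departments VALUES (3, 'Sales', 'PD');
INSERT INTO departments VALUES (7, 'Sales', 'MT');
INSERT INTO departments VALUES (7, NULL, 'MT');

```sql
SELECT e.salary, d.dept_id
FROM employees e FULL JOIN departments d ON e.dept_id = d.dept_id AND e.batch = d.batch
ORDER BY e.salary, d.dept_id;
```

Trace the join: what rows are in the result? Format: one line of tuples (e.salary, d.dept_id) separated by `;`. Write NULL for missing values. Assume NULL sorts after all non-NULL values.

(40, 6); (40, NULL); (45, 7); (45, 7); (45, 7); (45, 7); (50, NULL); (60, NULL); (65, NULL); (75, NULL); (90, 7); (90, 7); (90, 7); (90, 7); (NULL, 3); (NULL, 3); (NULL, 4); (NULL, NULL)

FULL OUTER JOIN keeps every row from both sides; unmatched rows get NULL for the other side's columns.
Matching on e.dept_id = d.dept_id AND e.batch = d.batch.
- e[0] dept_id=6, batch=MT → no match; kept with NULLs on the d side.
- e[1] dept_id=8, batch=PD → no match; kept with NULLs on the d side.
- e[2] dept_id=2, batch=MT → no match; kept with NULLs on the d side.
- e[3] dept_id=5, batch=PD → no match; kept with NULLs on the d side.
- e[4] dept_id=8, batch=MT → no match; kept with NULLs on the d side.
- e[5] dept_id=7, batch=MT → 4 match(es) in d → 4 row(s).
- e[6] dept_id=7, batch=MT → 4 match(es) in d → 4 row(s).
- e[7] dept_id=4, batch=MT → no match; kept with NULLs on the d side.
- e[8] dept_id=6, batch=PD → 1 match(es) in d → 1 row(s).
- 3 row(s) from d found no e partner → padded with NULL.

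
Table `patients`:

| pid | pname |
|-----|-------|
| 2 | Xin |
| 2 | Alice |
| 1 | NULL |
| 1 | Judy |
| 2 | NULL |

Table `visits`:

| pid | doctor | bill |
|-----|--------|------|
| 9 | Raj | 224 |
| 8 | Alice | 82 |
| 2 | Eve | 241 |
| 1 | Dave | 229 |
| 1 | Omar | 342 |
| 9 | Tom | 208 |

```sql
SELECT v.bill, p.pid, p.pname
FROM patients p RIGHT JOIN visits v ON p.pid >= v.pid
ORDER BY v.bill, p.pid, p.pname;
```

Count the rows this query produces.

16

RIGHT JOIN keeps every row from `visits`; unmatched rows get NULL for `patients`'s columns.
Matching on p.pid >= v.pid.
- p (pid=2) pairs with 3 row(s) of v.
- p (pid=2) pairs with 3 row(s) of v.
- p (pid=1) pairs with 2 row(s) of v.
- p (pid=1) pairs with 2 row(s) of v.
- p (pid=2) pairs with 3 row(s) of v.
- 3 row(s) from v found no p partner → padded with NULL.
Total: 13 matched + 3 padded = 16 rows.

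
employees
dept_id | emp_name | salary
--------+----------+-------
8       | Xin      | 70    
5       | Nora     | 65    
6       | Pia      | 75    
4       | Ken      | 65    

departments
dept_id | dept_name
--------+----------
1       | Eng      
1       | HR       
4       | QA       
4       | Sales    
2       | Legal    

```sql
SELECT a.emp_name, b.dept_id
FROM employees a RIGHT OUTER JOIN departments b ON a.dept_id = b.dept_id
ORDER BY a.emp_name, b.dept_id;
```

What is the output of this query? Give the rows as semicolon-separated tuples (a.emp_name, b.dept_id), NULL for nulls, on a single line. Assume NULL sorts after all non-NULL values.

RIGHT JOIN keeps every row from `departments`; unmatched rows get NULL for `employees`'s columns.
Matching on a.dept_id = b.dept_id.
Matched pairs: 2; unmatched b rows kept: 3.

(Ken, 4); (Ken, 4); (NULL, 1); (NULL, 1); (NULL, 2)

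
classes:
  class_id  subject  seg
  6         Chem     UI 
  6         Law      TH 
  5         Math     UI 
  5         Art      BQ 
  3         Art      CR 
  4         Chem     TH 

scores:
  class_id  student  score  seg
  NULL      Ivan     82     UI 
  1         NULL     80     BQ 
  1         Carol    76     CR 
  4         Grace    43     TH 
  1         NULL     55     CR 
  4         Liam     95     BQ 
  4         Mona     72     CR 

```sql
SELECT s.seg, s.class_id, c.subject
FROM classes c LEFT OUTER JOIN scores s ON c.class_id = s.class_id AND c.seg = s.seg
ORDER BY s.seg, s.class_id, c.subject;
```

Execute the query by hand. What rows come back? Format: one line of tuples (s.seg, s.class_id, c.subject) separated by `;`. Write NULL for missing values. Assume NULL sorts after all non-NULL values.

LEFT JOIN keeps every row from `classes`; unmatched rows get NULL for `scores`'s columns.
Matching on c.class_id = s.class_id AND c.seg = s.seg. A NULL in a compared column never satisfies the condition.
- c[0] class_id=6, seg=UI → no match; kept with NULLs on the s side.
- c[1] class_id=6, seg=TH → no match; kept with NULLs on the s side.
- c[2] class_id=5, seg=UI → no match; kept with NULLs on the s side.
- c[3] class_id=5, seg=BQ → no match; kept with NULLs on the s side.
- c[4] class_id=3, seg=CR → no match; kept with NULLs on the s side.
- c[5] class_id=4, seg=TH → 1 match(es) in s → 1 row(s).
After projecting and ordering:
s.seg | s.class_id | c.subject
TH | 4 | Chem
NULL | NULL | Art
NULL | NULL | Art
NULL | NULL | Chem
NULL | NULL | Law
NULL | NULL | Math

(TH, 4, Chem); (NULL, NULL, Art); (NULL, NULL, Art); (NULL, NULL, Chem); (NULL, NULL, Law); (NULL, NULL, Math)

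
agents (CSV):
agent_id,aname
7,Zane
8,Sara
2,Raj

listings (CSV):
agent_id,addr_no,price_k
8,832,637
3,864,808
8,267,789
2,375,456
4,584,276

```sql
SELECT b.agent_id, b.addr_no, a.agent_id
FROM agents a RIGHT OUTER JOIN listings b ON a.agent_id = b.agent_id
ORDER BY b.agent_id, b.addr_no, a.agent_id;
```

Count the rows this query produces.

5

RIGHT JOIN keeps every row from `listings`; unmatched rows get NULL for `agents`'s columns.
Matching on a.agent_id = b.agent_id.
Matched pairs: 3; unmatched b rows kept: 2.
Total: 3 matched + 2 padded = 5 rows.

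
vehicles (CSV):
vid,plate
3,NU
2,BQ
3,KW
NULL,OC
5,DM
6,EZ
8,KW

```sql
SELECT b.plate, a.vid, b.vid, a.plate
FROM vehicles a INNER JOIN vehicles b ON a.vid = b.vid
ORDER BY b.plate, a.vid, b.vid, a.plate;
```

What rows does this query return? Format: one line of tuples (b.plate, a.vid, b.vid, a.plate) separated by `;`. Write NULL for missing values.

(BQ, 2, 2, BQ); (DM, 5, 5, DM); (EZ, 6, 6, EZ); (KW, 3, 3, KW); (KW, 3, 3, NU); (KW, 8, 8, KW); (NU, 3, 3, KW); (NU, 3, 3, NU)

INNER JOIN keeps only pairs where the ON condition holds.
Matching on a.vid = b.vid. A NULL in a compared column never satisfies the condition.
- vid=3: 2 matching b row(s), so 2 row(s) emitted.
- vid=2: 1 matching b row(s), so 1 row(s) emitted.
- vid=3: 2 matching b row(s), so 2 row(s) emitted.
- vid=NULL: no matching b row, dropped.
- vid=5: 1 matching b row(s), so 1 row(s) emitted.
- vid=6: 1 matching b row(s), so 1 row(s) emitted.
- vid=8: 1 matching b row(s), so 1 row(s) emitted.
After projecting and ordering:
b.plate | a.vid | b.vid | a.plate
BQ | 2 | 2 | BQ
DM | 5 | 5 | DM
EZ | 6 | 6 | EZ
KW | 3 | 3 | KW
KW | 3 | 3 | NU
KW | 8 | 8 | KW
NU | 3 | 3 | KW
NU | 3 | 3 | NU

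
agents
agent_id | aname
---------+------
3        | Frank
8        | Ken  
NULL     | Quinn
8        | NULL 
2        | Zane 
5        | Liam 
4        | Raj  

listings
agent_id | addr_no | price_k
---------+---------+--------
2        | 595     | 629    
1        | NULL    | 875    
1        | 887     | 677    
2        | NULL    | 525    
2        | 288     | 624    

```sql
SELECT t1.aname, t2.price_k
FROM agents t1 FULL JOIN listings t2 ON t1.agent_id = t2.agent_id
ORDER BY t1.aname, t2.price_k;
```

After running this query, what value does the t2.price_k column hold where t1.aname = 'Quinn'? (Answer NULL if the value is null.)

FULL OUTER JOIN keeps every row from both sides; unmatched rows get NULL for the other side's columns.
Matching on t1.agent_id = t2.agent_id. A NULL in a compared column never satisfies the condition.
- t1 (agent_id=3) has no partner → padded with NULL.
- t1 (agent_id=8) has no partner → padded with NULL.
- t1 (agent_id=NULL) has no partner → padded with NULL.
- t1 (agent_id=8) has no partner → padded with NULL.
- t1 (agent_id=2) pairs with 3 row(s) of t2.
- t1 (agent_id=5) has no partner → padded with NULL.
- t1 (agent_id=4) has no partner → padded with NULL.
- 2 t2 row(s) had no t1 match → kept, t1 columns NULL.

NULL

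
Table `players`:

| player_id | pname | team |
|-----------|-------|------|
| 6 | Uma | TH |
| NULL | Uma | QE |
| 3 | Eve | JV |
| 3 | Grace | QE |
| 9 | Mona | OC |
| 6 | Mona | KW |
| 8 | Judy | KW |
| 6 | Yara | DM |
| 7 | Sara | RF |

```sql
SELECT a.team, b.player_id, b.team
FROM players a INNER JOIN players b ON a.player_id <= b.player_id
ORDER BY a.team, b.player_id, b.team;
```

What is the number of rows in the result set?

INNER JOIN keeps only pairs where the ON condition holds.
Matching on a.player_id <= b.player_id. A NULL in a compared column never satisfies the condition.
- player_id=6: 6 matching b row(s), so 6 row(s) emitted.
- player_id=NULL: no matching b row, dropped.
- player_id=3: 8 matching b row(s), so 8 row(s) emitted.
- player_id=3: 8 matching b row(s), so 8 row(s) emitted.
- player_id=9: 1 matching b row(s), so 1 row(s) emitted.
- player_id=6: 6 matching b row(s), so 6 row(s) emitted.
- player_id=8: 2 matching b row(s), so 2 row(s) emitted.
- player_id=6: 6 matching b row(s), so 6 row(s) emitted.
- player_id=7: 3 matching b row(s), so 3 row(s) emitted.
Total: 40 rows.

40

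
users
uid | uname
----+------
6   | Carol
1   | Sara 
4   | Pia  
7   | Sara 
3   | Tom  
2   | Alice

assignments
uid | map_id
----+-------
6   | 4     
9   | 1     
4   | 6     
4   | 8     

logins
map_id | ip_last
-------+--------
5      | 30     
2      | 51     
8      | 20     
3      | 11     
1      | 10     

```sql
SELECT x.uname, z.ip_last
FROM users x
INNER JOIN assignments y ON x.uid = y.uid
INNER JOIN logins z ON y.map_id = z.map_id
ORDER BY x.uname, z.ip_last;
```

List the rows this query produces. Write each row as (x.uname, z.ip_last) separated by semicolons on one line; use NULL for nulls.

(Pia, 20)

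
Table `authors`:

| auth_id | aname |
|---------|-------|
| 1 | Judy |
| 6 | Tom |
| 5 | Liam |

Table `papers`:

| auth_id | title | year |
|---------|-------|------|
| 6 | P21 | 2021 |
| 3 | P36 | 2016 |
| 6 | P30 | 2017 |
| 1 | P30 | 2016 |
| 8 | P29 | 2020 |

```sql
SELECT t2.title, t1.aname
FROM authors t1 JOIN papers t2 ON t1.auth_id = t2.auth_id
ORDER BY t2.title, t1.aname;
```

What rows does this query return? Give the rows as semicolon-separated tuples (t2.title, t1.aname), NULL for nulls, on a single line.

INNER JOIN keeps only pairs where the ON condition holds.
Matching on t1.auth_id = t2.auth_id.
- auth_id=1: 1 matching t2 row(s), so 1 row(s) emitted.
- auth_id=6: 2 matching t2 row(s), so 2 row(s) emitted.
- auth_id=5: no matching t2 row, dropped.
After projecting and ordering:
t2.title | t1.aname
P21 | Tom
P30 | Judy
P30 | Tom

(P21, Tom); (P30, Judy); (P30, Tom)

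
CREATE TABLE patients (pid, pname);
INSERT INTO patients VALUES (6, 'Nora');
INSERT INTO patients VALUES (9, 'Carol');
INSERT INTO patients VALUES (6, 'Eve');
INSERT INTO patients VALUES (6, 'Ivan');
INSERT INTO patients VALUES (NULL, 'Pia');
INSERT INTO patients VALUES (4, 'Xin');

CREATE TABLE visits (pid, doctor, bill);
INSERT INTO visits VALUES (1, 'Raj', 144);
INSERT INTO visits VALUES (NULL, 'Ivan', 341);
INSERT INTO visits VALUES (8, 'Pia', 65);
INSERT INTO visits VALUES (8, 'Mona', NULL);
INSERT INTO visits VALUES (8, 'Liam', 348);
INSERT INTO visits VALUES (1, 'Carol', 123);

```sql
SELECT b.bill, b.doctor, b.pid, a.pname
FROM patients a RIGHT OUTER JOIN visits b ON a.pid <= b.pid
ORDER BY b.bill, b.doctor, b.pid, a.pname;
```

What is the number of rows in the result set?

RIGHT JOIN keeps every row from `visits`; unmatched rows get NULL for `patients`'s columns.
Matching on a.pid <= b.pid. A NULL in a compared column never satisfies the condition.
- a row (pid=6): matches 3 b row(s) → 3 output row(s).
- a row (pid=9): no match.
- a row (pid=6): matches 3 b row(s) → 3 output row(s).
- a row (pid=6): matches 3 b row(s) → 3 output row(s).
- a row (pid=NULL): no match.
- a row (pid=4): matches 3 b row(s) → 3 output row(s).
- plus 3 unmatched b row(s), each kept with NULL a columns.
Total: 12 matched + 3 padded = 15 rows.

15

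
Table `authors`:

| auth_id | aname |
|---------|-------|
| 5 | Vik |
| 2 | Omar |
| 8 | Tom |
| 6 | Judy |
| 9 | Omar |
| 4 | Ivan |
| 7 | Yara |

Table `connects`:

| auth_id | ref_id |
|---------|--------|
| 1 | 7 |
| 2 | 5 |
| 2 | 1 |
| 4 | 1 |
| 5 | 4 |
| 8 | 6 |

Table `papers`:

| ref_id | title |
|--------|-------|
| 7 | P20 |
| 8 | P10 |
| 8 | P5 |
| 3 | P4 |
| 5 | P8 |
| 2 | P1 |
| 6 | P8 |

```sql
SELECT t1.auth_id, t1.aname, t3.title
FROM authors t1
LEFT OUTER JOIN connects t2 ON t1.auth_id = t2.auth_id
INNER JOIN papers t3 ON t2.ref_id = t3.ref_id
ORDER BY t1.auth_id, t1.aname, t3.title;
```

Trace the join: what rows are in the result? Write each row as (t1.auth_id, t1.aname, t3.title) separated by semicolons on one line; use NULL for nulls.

Joins associate left-to-right: authors LEFT JOIN connects on auth_id gives 8 intermediate row(s).
Then INNER JOIN `papers t3` on ref_id: keep only rows whose t2.ref_id appears in t3.

(2, Omar, P8); (8, Tom, P8)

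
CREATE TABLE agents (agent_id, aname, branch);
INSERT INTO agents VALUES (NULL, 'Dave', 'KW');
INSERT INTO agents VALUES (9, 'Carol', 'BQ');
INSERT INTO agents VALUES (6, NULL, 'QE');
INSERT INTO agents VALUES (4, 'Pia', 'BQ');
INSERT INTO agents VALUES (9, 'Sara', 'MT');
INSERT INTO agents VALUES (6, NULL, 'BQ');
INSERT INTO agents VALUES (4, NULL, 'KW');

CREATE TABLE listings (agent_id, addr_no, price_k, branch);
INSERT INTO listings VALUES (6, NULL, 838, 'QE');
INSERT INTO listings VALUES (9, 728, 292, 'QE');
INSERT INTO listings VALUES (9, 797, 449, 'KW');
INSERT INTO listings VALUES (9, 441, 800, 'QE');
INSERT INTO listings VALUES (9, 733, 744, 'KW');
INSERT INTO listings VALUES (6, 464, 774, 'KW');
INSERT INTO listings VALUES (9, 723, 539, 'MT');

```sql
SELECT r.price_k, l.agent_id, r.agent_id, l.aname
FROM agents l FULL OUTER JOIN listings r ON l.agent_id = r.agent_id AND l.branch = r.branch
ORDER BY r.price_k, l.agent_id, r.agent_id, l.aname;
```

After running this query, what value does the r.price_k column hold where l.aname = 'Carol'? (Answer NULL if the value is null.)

NULL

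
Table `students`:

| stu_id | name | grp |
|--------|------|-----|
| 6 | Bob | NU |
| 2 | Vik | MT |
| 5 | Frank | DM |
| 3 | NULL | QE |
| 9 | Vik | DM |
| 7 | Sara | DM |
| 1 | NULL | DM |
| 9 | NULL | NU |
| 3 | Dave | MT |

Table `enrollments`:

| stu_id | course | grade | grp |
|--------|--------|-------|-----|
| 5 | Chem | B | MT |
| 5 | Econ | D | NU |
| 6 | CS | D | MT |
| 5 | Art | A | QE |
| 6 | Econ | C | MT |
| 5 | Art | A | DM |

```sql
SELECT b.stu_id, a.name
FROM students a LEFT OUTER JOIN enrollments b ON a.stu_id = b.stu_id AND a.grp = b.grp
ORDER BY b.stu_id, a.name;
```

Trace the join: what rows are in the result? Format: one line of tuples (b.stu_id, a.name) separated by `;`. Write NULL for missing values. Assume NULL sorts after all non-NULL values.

LEFT JOIN keeps every row from `students`; unmatched rows get NULL for `enrollments`'s columns.
Matching on a.stu_id = b.stu_id AND a.grp = b.grp.
- a[0] stu_id=6, grp=NU → no match; kept with NULLs on the b side.
- a[1] stu_id=2, grp=MT → no match; kept with NULLs on the b side.
- a[2] stu_id=5, grp=DM → 1 match(es) in b → 1 row(s).
- a[3] stu_id=3, grp=QE → no match; kept with NULLs on the b side.
- a[4] stu_id=9, grp=DM → no match; kept with NULLs on the b side.
- a[5] stu_id=7, grp=DM → no match; kept with NULLs on the b side.
- a[6] stu_id=1, grp=DM → no match; kept with NULLs on the b side.
- a[7] stu_id=9, grp=NU → no match; kept with NULLs on the b side.
- a[8] stu_id=3, grp=MT → no match; kept with NULLs on the b side.
After projecting and ordering:
b.stu_id | a.name
5 | Frank
NULL | Bob
NULL | Dave
NULL | Sara
NULL | Vik
NULL | Vik
NULL | NULL
NULL | NULL
NULL | NULL

(5, Frank); (NULL, Bob); (NULL, Dave); (NULL, Sara); (NULL, Vik); (NULL, Vik); (NULL, NULL); (NULL, NULL); (NULL, NULL)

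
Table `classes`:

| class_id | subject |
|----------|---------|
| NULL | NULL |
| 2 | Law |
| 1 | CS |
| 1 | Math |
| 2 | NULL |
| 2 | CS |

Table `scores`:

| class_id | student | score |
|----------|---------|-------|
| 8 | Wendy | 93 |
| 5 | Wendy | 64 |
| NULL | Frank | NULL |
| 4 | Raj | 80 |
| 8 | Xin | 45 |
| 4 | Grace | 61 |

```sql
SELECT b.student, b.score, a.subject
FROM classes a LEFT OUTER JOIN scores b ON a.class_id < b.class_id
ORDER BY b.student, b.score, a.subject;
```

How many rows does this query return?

LEFT JOIN keeps every row from `classes`; unmatched rows get NULL for `scores`'s columns.
Matching on a.class_id < b.class_id. A NULL in a compared column never satisfies the condition.
- a[0] class_id=NULL → no match; kept with NULLs on the b side.
- a[1] class_id=2 → 5 match(es) in b → 5 row(s).
- a[2] class_id=1 → 5 match(es) in b → 5 row(s).
- a[3] class_id=1 → 5 match(es) in b → 5 row(s).
- a[4] class_id=2 → 5 match(es) in b → 5 row(s).
- a[5] class_id=2 → 5 match(es) in b → 5 row(s).
Total: 25 matched + 1 padded = 26 rows.

26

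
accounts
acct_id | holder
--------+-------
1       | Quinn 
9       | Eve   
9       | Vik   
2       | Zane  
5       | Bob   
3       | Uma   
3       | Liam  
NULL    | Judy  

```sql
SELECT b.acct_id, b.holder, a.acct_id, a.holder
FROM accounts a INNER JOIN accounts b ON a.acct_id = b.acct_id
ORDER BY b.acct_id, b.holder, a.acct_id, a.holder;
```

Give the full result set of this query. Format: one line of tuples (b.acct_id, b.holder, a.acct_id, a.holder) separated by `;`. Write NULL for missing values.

(1, Quinn, 1, Quinn); (2, Zane, 2, Zane); (3, Liam, 3, Liam); (3, Liam, 3, Uma); (3, Uma, 3, Liam); (3, Uma, 3, Uma); (5, Bob, 5, Bob); (9, Eve, 9, Eve); (9, Eve, 9, Vik); (9, Vik, 9, Eve); (9, Vik, 9, Vik)

INNER JOIN keeps only pairs where the ON condition holds.
Matching on a.acct_id = b.acct_id. A NULL in a compared column never satisfies the condition.
Matched pairs: 11.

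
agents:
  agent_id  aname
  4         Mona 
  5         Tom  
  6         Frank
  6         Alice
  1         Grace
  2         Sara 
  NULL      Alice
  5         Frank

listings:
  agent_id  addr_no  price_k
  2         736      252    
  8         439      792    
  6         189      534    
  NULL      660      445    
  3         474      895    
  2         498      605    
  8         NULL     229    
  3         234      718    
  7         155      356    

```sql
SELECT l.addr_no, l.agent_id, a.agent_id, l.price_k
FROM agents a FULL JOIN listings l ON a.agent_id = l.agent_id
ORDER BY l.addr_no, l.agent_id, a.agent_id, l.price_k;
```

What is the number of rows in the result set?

15

FULL OUTER JOIN keeps every row from both sides; unmatched rows get NULL for the other side's columns.
Matching on a.agent_id = l.agent_id. A NULL in a compared column never satisfies the condition.
- agent_id=4: no l row matches, row kept with l columns NULL.
- agent_id=5: no l row matches, row kept with l columns NULL.
- agent_id=6: 1 matching l row(s), so 1 row(s) emitted.
- agent_id=6: 1 matching l row(s), so 1 row(s) emitted.
- agent_id=1: no l row matches, row kept with l columns NULL.
- agent_id=2: 2 matching l row(s), so 2 row(s) emitted.
- agent_id=NULL: no l row matches, row kept with l columns NULL.
- agent_id=5: no l row matches, row kept with l columns NULL.
- plus 6 unmatched l row(s), each kept with NULL a columns.
Total: 4 matched + 11 padded = 15 rows.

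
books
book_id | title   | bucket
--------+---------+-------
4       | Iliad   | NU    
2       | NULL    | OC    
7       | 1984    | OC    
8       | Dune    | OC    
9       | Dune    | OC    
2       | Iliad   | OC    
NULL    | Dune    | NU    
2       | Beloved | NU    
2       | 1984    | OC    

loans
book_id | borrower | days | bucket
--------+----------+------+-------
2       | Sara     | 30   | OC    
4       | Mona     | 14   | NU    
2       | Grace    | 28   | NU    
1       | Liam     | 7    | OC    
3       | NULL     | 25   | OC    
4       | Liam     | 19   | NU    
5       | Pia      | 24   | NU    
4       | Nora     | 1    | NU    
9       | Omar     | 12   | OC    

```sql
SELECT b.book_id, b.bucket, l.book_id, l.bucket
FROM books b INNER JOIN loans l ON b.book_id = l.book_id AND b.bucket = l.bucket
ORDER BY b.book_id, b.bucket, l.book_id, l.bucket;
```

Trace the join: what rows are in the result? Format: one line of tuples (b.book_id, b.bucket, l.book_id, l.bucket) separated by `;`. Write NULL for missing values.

INNER JOIN keeps only pairs where the ON condition holds.
Matching on b.book_id = l.book_id AND b.bucket = l.bucket. A NULL in a compared column never satisfies the condition.
- b (book_id=4, bucket=NU) pairs with 3 row(s) of l.
- b (book_id=2, bucket=OC) pairs with 1 row(s) of l.
- b (book_id=7, bucket=OC) has no partner → excluded.
- b (book_id=8, bucket=OC) has no partner → excluded.
- b (book_id=9, bucket=OC) pairs with 1 row(s) of l.
- b (book_id=2, bucket=OC) pairs with 1 row(s) of l.
- b (book_id=NULL, bucket=NU) has no partner → excluded.
- b (book_id=2, bucket=NU) pairs with 1 row(s) of l.
- b (book_id=2, bucket=OC) pairs with 1 row(s) of l.
After projecting and ordering:
b.book_id | b.bucket | l.book_id | l.bucket
2 | NU | 2 | NU
2 | OC | 2 | OC
2 | OC | 2 | OC
2 | OC | 2 | OC
4 | NU | 4 | NU
4 | NU | 4 | NU
4 | NU | 4 | NU
9 | OC | 9 | OC

(2, NU, 2, NU); (2, OC, 2, OC); (2, OC, 2, OC); (2, OC, 2, OC); (4, NU, 4, NU); (4, NU, 4, NU); (4, NU, 4, NU); (9, OC, 9, OC)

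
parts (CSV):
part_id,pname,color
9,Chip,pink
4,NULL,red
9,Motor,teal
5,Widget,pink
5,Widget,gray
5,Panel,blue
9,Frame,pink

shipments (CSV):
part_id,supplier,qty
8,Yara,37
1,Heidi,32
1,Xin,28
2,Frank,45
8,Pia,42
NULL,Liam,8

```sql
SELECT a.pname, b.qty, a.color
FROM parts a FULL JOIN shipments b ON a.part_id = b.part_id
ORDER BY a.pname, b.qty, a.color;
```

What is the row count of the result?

FULL OUTER JOIN keeps every row from both sides; unmatched rows get NULL for the other side's columns.
Matching on a.part_id = b.part_id. A NULL in a compared column never satisfies the condition.
Matched pairs: 0; unmatched a rows kept: 7; unmatched b rows kept: 6.
Total: 0 matched + 13 padded = 13 rows.

13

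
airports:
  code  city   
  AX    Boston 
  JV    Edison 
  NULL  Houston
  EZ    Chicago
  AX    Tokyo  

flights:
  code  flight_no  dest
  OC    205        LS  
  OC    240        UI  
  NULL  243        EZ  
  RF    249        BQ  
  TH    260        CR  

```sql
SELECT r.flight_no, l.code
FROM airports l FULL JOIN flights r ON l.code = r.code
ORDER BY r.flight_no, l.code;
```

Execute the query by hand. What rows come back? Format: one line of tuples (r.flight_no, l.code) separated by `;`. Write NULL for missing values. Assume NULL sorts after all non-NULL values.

FULL OUTER JOIN keeps every row from both sides; unmatched rows get NULL for the other side's columns.
Matching on l.code = r.code. A NULL in a compared column never satisfies the condition.
Matched pairs: 0; unmatched l rows kept: 5; unmatched r rows kept: 5.

(205, NULL); (240, NULL); (243, NULL); (249, NULL); (260, NULL); (NULL, AX); (NULL, AX); (NULL, EZ); (NULL, JV); (NULL, NULL)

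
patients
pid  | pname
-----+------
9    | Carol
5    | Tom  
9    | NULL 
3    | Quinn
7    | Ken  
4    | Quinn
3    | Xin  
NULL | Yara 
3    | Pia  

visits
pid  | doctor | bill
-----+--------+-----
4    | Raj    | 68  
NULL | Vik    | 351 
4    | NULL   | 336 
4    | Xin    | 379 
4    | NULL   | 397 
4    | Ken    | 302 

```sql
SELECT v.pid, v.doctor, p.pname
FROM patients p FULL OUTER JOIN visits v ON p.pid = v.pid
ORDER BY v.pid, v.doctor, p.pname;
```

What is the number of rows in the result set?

FULL OUTER JOIN keeps every row from both sides; unmatched rows get NULL for the other side's columns.
Matching on p.pid = v.pid. A NULL in a compared column never satisfies the condition.
Matched pairs: 5; unmatched p rows kept: 8; unmatched v rows kept: 1.
Total: 5 matched + 9 padded = 14 rows.

14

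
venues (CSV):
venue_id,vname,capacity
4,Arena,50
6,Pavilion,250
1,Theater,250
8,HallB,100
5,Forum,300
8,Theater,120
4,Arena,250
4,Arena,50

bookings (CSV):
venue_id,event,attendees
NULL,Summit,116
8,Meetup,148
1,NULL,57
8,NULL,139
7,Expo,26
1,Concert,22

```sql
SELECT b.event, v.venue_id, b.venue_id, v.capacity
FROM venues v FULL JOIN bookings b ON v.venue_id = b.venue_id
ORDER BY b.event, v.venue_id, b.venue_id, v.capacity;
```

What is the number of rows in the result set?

FULL OUTER JOIN keeps every row from both sides; unmatched rows get NULL for the other side's columns.
Matching on v.venue_id = b.venue_id. A NULL in a compared column never satisfies the condition.
- v row (venue_id=4): no match → kept, b columns NULL.
- v row (venue_id=6): no match → kept, b columns NULL.
- v row (venue_id=1): matches 2 b row(s) → 2 output row(s).
- v row (venue_id=8): matches 2 b row(s) → 2 output row(s).
- v row (venue_id=5): no match → kept, b columns NULL.
- v row (venue_id=8): matches 2 b row(s) → 2 output row(s).
- v row (venue_id=4): no match → kept, b columns NULL.
- v row (venue_id=4): no match → kept, b columns NULL.
- 2 b row(s) had no v match → kept, v columns NULL.
Total: 6 matched + 7 padded = 13 rows.

13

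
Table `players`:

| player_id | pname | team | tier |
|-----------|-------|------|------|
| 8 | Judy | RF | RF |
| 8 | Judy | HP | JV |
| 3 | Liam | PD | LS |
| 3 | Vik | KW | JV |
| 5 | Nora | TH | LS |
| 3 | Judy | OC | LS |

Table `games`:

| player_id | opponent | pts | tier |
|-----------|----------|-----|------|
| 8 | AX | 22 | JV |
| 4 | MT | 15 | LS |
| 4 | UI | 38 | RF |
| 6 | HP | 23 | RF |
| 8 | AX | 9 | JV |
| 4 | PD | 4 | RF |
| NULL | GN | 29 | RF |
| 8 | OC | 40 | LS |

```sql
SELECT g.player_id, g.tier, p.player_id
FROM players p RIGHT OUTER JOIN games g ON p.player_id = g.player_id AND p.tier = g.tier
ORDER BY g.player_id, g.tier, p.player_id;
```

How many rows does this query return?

8

RIGHT JOIN keeps every row from `games`; unmatched rows get NULL for `players`'s columns.
Matching on p.player_id = g.player_id AND p.tier = g.tier. A NULL in a compared column never satisfies the condition.
Matched pairs: 2; unmatched g rows kept: 6.
Total: 2 matched + 6 padded = 8 rows.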